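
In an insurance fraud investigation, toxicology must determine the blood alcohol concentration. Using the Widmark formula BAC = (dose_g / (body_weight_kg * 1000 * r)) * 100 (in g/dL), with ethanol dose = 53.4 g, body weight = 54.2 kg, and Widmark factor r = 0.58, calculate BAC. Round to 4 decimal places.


Applying the Widmark formula:
BAC = (dose_g / (body_wt * 1000 * r)) * 100
Denominator = 54.2 * 1000 * 0.58 = 31436
BAC = (53.4 / 31436) * 100
BAC = 0.1699 g/dL

0.1699


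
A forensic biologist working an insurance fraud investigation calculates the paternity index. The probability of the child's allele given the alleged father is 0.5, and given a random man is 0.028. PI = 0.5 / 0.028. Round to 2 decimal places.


Paternity Index calculation:
PI = P(allele|father) / P(allele|random)
PI = 0.5 / 0.028
PI = 17.86

17.86


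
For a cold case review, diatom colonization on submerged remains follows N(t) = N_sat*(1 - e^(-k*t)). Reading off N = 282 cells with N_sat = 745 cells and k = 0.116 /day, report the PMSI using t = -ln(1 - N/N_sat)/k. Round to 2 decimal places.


PMSI from diatom colonization curve:
N / N_sat = 282 / 745 = 0.378523
1 - N/N_sat = 0.621477
ln(1 - N/N_sat) = -0.475656
t = -ln(1 - N/N_sat) / k = -(-0.475656) / 0.116 = 4.10 days

4.10


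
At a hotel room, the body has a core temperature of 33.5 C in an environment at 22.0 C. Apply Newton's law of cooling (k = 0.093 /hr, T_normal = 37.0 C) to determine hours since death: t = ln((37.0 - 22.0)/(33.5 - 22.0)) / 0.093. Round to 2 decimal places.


Using Newton's law of cooling:
t = ln((T_normal - T_ambient) / (T_body - T_ambient)) / k
T_normal - T_ambient = 15.0
T_body - T_ambient = 11.5
Ratio = 1.304348
ln(ratio) = 0.265703
t = 0.265703 / 0.093 = 2.86 hours

2.86


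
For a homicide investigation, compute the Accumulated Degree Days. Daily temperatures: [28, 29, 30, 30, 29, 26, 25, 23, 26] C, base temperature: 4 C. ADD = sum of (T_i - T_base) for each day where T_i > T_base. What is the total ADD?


Computing ADD day by day:
Day 1: max(0, 28 - 4) = 24
Day 2: max(0, 29 - 4) = 25
Day 3: max(0, 30 - 4) = 26
Day 4: max(0, 30 - 4) = 26
Day 5: max(0, 29 - 4) = 25
Day 6: max(0, 26 - 4) = 22
Day 7: max(0, 25 - 4) = 21
Day 8: max(0, 23 - 4) = 19
Day 9: max(0, 26 - 4) = 22
Total ADD = 210

210


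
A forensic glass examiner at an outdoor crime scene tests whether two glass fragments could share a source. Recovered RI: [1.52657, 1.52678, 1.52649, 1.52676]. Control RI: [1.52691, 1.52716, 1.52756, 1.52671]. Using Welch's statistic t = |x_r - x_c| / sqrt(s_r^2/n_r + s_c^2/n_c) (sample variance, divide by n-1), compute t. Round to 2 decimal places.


Welch's t-criterion for glass RI comparison:
Recovered mean = sum / n_r = 6.1066 / 4 = 1.52665
Control mean = sum / n_c = 6.10834 / 4 = 1.527085
Recovered sample variance s_r^2 = 2.03333e-08
Control sample variance s_c^2 = 1.34167e-07
Welch SE (unpooled) = sqrt(s_r^2/n_r + s_c^2/n_c) = sqrt(5.08333e-09 + 3.35417e-08) = sqrt(3.8625e-08) = 0.000196532
|mean_r - mean_c| = 0.000435
t = 0.000435 / 0.000196532 = 2.21

2.21


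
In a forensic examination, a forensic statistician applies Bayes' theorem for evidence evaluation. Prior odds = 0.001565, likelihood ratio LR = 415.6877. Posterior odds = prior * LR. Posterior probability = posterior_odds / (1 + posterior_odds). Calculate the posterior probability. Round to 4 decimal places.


Bayesian evidence evaluation:
Posterior odds = prior_odds * LR = 0.001565 * 415.6877 = 0.6505513
Posterior probability = posterior_odds / (1 + posterior_odds)
= 0.6505513 / (1 + 0.6505513)
= 0.6505513 / 1.6505513
= 0.3941

0.3941


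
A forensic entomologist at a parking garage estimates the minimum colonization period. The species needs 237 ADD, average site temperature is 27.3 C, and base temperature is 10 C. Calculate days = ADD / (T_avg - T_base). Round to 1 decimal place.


Insect development time:
Effective temperature = avg_temp - T_base = 27.3 - 10 = 17.3 C
Days = ADD / effective_temp = 237 / 17.3 = 13.7 days

13.7


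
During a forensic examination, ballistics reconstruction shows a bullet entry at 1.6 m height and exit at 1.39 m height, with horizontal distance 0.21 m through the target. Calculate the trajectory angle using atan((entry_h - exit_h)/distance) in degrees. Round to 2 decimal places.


Bullet trajectory angle:
Height difference = 1.6 - 1.39 = 0.21 m
angle = atan(0.21 / 0.21)
angle = atan(1)
angle = 45.00 degrees

45.00


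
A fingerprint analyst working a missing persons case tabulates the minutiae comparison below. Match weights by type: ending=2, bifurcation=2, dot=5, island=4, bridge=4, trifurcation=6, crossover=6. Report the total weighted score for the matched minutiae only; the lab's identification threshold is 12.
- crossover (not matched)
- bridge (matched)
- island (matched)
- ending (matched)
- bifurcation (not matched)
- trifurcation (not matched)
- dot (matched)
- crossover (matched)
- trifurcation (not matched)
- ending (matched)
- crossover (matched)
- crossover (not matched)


Weighted minutiae match score:
  crossover: not matched, +0
  bridge: matched, +4 (running total 4)
  island: matched, +4 (running total 8)
  ending: matched, +2 (running total 10)
  bifurcation: not matched, +0
  trifurcation: not matched, +0
  dot: matched, +5 (running total 15)
  crossover: matched, +6 (running total 21)
  trifurcation: not matched, +0
  ending: matched, +2 (running total 23)
  crossover: matched, +6 (running total 29)
  crossover: not matched, +0
Total score = 29
Threshold = 12; verdict = identification

29


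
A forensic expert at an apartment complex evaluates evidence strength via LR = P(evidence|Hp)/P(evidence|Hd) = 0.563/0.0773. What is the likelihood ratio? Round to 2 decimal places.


Likelihood ratio calculation:
LR = P(E|Hp) / P(E|Hd)
LR = 0.563 / 0.0773
LR = 7.28

7.28


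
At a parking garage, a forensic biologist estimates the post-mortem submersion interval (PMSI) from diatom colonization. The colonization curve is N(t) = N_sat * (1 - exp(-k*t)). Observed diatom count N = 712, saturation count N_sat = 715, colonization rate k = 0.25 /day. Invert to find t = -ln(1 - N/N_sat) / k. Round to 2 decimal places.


PMSI from diatom colonization curve:
N / N_sat = 712 / 715 = 0.995804
1 - N/N_sat = 0.004196
ln(1 - N/N_sat) = -5.473624
t = -ln(1 - N/N_sat) / k = -(-5.473624) / 0.25 = 21.89 days

21.89


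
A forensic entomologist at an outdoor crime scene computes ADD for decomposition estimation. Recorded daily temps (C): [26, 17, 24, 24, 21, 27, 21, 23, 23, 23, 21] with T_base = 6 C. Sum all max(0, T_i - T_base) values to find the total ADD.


Computing ADD day by day:
Day 1: max(0, 26 - 6) = 20
Day 2: max(0, 17 - 6) = 11
Day 3: max(0, 24 - 6) = 18
Day 4: max(0, 24 - 6) = 18
Day 5: max(0, 21 - 6) = 15
Day 6: max(0, 27 - 6) = 21
Day 7: max(0, 21 - 6) = 15
Day 8: max(0, 23 - 6) = 17
Day 9: max(0, 23 - 6) = 17
Day 10: max(0, 23 - 6) = 17
Day 11: max(0, 21 - 6) = 15
Total ADD = 184

184


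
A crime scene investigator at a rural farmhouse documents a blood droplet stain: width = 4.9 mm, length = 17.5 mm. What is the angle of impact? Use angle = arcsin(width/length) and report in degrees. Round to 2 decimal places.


Blood spatter impact angle calculation:
width / length = 4.9 / 17.5 = 0.28
angle = arcsin(0.28)
angle = 16.26 degrees

16.26


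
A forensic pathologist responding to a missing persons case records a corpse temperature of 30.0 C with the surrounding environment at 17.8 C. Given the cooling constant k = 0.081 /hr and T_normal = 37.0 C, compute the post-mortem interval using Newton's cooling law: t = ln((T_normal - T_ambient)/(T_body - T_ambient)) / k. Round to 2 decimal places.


Using Newton's law of cooling:
t = ln((T_normal - T_ambient) / (T_body - T_ambient)) / k
T_normal - T_ambient = 19.2
T_body - T_ambient = 12.2
Ratio = 1.57377
ln(ratio) = 0.453474
t = 0.453474 / 0.081 = 5.60 hours

5.60


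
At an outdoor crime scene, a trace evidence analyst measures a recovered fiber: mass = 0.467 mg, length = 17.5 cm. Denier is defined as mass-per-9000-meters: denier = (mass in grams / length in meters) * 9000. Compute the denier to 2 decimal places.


Denier calculation:
Mass in grams = 0.467 mg / 1000 = 0.000467 g
Length in meters = 17.5 cm / 100 = 0.175 m
Linear density = mass / length = 0.000467 / 0.175 = 0.00266857 g/m
Denier = (g/m) * 9000 = 0.00266857 * 9000 = 24.02

24.02


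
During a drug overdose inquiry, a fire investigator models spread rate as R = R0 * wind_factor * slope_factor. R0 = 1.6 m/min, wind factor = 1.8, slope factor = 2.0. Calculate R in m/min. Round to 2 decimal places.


Fire spread rate calculation:
R = R0 * wind_factor * slope_factor
= 1.6 * 1.8 * 2.0
= 2.88 * 2.0
= 5.76 m/min

5.76


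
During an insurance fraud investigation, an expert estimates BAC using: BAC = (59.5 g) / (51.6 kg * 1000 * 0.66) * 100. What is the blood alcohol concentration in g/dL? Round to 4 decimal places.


Applying the Widmark formula:
BAC = (dose_g / (body_wt * 1000 * r)) * 100
Denominator = 51.6 * 1000 * 0.66 = 34056
BAC = (59.5 / 34056) * 100
BAC = 0.1747 g/dL

0.1747


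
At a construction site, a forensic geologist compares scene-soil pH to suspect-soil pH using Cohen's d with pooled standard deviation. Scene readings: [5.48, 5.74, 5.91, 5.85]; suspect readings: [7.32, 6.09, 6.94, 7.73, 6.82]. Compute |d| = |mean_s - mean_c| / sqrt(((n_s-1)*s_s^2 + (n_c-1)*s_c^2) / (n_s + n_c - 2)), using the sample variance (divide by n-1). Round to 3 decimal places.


Pooled-variance Cohen's d for soil pH comparison:
Scene mean = 22.98 / 4 = 5.745
Suspect mean = 34.9 / 5 = 6.98
Scene sample variance s_s^2 = 0.036167
Suspect sample variance s_c^2 = 0.37435
Pooled variance = ((n_s-1)*s_s^2 + (n_c-1)*s_c^2) / (n_s + n_c - 2) = 0.229414
Pooled SD = sqrt(0.229414) = 0.478972
Mean difference = -1.235
|d| = |-1.235| / 0.478972 = 2.578

2.578


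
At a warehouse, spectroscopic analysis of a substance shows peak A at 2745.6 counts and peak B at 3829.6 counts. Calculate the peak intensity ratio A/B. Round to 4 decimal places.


Spectral peak ratio:
Peak A = 2745.6 counts
Peak B = 3829.6 counts
Ratio = 2745.6 / 3829.6 = 0.7169

0.7169


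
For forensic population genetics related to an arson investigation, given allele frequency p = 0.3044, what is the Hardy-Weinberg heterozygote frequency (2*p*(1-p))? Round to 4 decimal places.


Hardy-Weinberg heterozygote frequency:
q = 1 - p = 1 - 0.3044 = 0.6956
2pq = 2 * 0.3044 * 0.6956 = 0.4235

0.4235


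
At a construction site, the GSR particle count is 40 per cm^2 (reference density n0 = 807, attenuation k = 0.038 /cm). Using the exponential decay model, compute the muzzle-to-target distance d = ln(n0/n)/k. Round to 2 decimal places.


GSR distance calculation:
n0/n = 807 / 40 = 20.175
ln(n0/n) = 3.004444
d = 3.004444 / 0.038 = 79.06 cm

79.06


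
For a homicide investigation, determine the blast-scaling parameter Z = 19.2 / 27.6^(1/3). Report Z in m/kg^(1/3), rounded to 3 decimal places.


Scaled distance calculation:
W^(1/3) = 27.6^(1/3) = 3.02206
Z = R / W^(1/3) = 19.2 / 3.02206
Z = 6.353 m/kg^(1/3)

6.353


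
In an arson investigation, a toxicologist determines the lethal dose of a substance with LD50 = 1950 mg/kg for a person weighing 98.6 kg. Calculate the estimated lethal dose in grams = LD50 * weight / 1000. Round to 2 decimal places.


Lethal dose calculation:
Lethal dose = LD50 * body_weight / 1000
= 1950 * 98.6 / 1000
= 192270 / 1000
= 192.27 g

192.27


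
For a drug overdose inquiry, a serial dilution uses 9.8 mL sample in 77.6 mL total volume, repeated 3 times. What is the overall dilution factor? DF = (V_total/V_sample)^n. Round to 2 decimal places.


Dilution factor calculation:
Single dilution = V_total / V_sample = 77.6 / 9.8 ≈ 7.918367
Number of dilutions = 3
Total DF = (77.6 / 9.8)^3 (full precision, rounded at the end) = 496.49

496.49


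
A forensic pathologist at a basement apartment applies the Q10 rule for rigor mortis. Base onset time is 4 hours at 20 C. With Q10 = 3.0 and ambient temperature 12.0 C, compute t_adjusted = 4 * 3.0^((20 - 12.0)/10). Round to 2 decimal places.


Rigor mortis time adjustment:
Exponent = (T_ref - T_actual) / 10 = (20 - 12.0) / 10 = 0.8
Q10 factor = 3.0^0.8 = 2.40822
t_adjusted = 4 * 2.40822 = 9.63 hours

9.63


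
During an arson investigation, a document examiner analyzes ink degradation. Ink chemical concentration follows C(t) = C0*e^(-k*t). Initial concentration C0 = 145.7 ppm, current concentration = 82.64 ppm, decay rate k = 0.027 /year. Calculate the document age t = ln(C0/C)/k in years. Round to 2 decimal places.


Document age estimation:
C0/C = 145.7 / 82.64 = 1.763069
ln(C0/C) = 0.567056
t = 0.567056 / 0.027 = 21.00 years

21.00


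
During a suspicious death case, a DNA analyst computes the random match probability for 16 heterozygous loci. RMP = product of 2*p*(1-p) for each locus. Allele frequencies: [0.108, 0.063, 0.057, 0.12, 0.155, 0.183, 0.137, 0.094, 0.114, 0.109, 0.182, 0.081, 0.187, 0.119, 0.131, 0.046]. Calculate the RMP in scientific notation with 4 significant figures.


Computing RMP for 16 loci:
Locus 1: 2 * 0.108 * 0.892 = 0.192672
Locus 2: 2 * 0.063 * 0.937 = 0.118062
Locus 3: 2 * 0.057 * 0.943 = 0.107502
Locus 4: 2 * 0.12 * 0.88 = 0.2112
Locus 5: 2 * 0.155 * 0.845 = 0.26195
Locus 6: 2 * 0.183 * 0.817 = 0.299022
Locus 7: 2 * 0.137 * 0.863 = 0.236462
Locus 8: 2 * 0.094 * 0.906 = 0.170328
Locus 9: 2 * 0.114 * 0.886 = 0.202008
Locus 10: 2 * 0.109 * 0.891 = 0.194238
Locus 11: 2 * 0.182 * 0.818 = 0.297752
Locus 12: 2 * 0.081 * 0.919 = 0.148878
Locus 13: 2 * 0.187 * 0.813 = 0.304062
Locus 14: 2 * 0.119 * 0.881 = 0.209678
Locus 15: 2 * 0.131 * 0.869 = 0.227678
Locus 16: 2 * 0.046 * 0.954 = 0.087768
RMP = 3.611e-12

3.611e-12


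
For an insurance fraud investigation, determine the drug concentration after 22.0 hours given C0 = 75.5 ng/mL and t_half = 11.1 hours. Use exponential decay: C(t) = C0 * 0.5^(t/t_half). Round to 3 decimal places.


Drug concentration decay:
Number of half-lives = t / t_half = 22.0 / 11.1 = 1.981982
Decay factor = 0.5^1.981982 = 0.25314186
C(t) = 75.5 * 0.25314186 = 19.112 ng/mL

19.112


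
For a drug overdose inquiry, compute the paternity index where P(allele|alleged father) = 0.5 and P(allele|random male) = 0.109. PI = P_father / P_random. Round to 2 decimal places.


Paternity Index calculation:
PI = P(allele|father) / P(allele|random)
PI = 0.5 / 0.109
PI = 4.59

4.59


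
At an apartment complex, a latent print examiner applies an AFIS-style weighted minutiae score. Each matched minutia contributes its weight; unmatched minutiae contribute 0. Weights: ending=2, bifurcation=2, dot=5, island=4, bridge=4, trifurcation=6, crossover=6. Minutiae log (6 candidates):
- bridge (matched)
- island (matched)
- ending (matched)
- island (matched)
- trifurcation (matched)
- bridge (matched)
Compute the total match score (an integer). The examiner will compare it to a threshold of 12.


Weighted minutiae match score:
  bridge: matched, +4 (running total 4)
  island: matched, +4 (running total 8)
  ending: matched, +2 (running total 10)
  island: matched, +4 (running total 14)
  trifurcation: matched, +6 (running total 20)
  bridge: matched, +4 (running total 24)
Total score = 24
Threshold = 12; verdict = identification

24


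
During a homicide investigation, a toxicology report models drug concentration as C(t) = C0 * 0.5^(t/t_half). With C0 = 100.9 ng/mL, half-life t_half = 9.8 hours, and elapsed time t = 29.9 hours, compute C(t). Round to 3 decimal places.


Drug concentration decay:
Number of half-lives = t / t_half = 29.9 / 9.8 = 3.05102
Decay factor = 0.5^3.05102 = 0.12065671
C(t) = 100.9 * 0.12065671 = 12.174 ng/mL

12.174


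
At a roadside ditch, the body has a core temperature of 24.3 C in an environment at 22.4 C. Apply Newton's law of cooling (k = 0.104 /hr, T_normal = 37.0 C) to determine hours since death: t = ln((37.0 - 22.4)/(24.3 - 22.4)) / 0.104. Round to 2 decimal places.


Using Newton's law of cooling:
t = ln((T_normal - T_ambient) / (T_body - T_ambient)) / k
T_normal - T_ambient = 14.6
T_body - T_ambient = 1.9
Ratio = 7.684211
ln(ratio) = 2.039168
t = 2.039168 / 0.104 = 19.61 hours

19.61


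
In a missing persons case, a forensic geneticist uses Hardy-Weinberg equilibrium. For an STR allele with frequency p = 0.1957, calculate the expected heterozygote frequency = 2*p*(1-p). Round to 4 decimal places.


Hardy-Weinberg heterozygote frequency:
q = 1 - p = 1 - 0.1957 = 0.8043
2pq = 2 * 0.1957 * 0.8043 = 0.3148

0.3148


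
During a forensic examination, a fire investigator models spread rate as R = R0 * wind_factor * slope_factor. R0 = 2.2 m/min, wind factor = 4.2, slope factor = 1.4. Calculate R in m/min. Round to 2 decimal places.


Fire spread rate calculation:
R = R0 * wind_factor * slope_factor
= 2.2 * 4.2 * 1.4
= 9.24 * 1.4
= 12.94 m/min

12.94


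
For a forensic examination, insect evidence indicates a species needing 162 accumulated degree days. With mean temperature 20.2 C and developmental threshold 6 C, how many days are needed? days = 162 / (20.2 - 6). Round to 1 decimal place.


Insect development time:
Effective temperature = avg_temp - T_base = 20.2 - 6 = 14.2 C
Days = ADD / effective_temp = 162 / 14.2 = 11.4 days

11.4


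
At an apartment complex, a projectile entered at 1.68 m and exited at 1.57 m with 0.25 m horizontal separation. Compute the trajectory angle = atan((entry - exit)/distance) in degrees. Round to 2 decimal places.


Bullet trajectory angle:
Height difference = 1.68 - 1.57 = 0.11 m
angle = atan(0.11 / 0.25)
angle = atan(0.44)
angle = 23.75 degrees

23.75


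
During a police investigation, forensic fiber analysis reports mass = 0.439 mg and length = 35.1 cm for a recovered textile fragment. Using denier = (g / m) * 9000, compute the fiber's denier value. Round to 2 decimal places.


Denier calculation:
Mass in grams = 0.439 mg / 1000 = 0.000439 g
Length in meters = 35.1 cm / 100 = 0.351 m
Linear density = mass / length = 0.000439 / 0.351 = 0.00125071 g/m
Denier = (g/m) * 9000 = 0.00125071 * 9000 = 11.26

11.26


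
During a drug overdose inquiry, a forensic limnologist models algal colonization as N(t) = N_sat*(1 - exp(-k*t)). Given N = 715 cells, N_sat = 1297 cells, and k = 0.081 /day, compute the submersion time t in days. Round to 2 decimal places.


PMSI from diatom colonization curve:
N / N_sat = 715 / 1297 = 0.551272
1 - N/N_sat = 0.448728
ln(1 - N/N_sat) = -0.801338
t = -ln(1 - N/N_sat) / k = -(-0.801338) / 0.081 = 9.89 days

9.89


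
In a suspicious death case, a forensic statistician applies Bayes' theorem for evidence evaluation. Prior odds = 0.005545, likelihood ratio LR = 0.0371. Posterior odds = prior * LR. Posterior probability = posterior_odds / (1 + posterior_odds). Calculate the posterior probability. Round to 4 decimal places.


Bayesian evidence evaluation:
Posterior odds = prior_odds * LR = 0.005545 * 0.0371 = 0.0002057195
Posterior probability = posterior_odds / (1 + posterior_odds)
= 0.0002057195 / (1 + 0.0002057195)
= 0.0002057195 / 1.0002057195
= 0.0002

0.0002


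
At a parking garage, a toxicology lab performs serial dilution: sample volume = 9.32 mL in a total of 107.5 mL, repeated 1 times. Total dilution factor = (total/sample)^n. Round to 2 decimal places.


Dilution factor calculation:
Single dilution = V_total / V_sample = 107.5 / 9.32 ≈ 11.534335
Number of dilutions = 1
Total DF = (107.5 / 9.32)^1 (full precision, rounded at the end) = 11.53

11.53


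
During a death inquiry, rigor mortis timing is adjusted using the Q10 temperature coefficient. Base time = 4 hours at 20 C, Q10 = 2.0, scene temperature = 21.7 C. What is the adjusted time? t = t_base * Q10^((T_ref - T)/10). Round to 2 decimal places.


Rigor mortis time adjustment:
Exponent = (T_ref - T_actual) / 10 = (20 - 21.7) / 10 = -0.17
Q10 factor = 2.0^-0.17 = 0.88884
t_adjusted = 4 * 0.88884 = 3.56 hours

3.56


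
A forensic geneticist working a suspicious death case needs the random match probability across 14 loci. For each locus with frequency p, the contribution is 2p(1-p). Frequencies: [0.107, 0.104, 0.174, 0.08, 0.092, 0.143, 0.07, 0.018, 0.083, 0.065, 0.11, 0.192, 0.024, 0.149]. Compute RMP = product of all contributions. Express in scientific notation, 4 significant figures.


Computing RMP for 14 loci:
Locus 1: 2 * 0.107 * 0.893 = 0.191102
Locus 2: 2 * 0.104 * 0.896 = 0.186368
Locus 3: 2 * 0.174 * 0.826 = 0.287448
Locus 4: 2 * 0.08 * 0.92 = 0.1472
Locus 5: 2 * 0.092 * 0.908 = 0.167072
Locus 6: 2 * 0.143 * 0.857 = 0.245102
Locus 7: 2 * 0.07 * 0.93 = 0.1302
Locus 8: 2 * 0.018 * 0.982 = 0.035352
Locus 9: 2 * 0.083 * 0.917 = 0.152222
Locus 10: 2 * 0.065 * 0.935 = 0.12155
Locus 11: 2 * 0.11 * 0.89 = 0.1958
Locus 12: 2 * 0.192 * 0.808 = 0.310272
Locus 13: 2 * 0.024 * 0.976 = 0.046848
Locus 14: 2 * 0.149 * 0.851 = 0.253598
RMP = 3.793e-12

3.793e-12


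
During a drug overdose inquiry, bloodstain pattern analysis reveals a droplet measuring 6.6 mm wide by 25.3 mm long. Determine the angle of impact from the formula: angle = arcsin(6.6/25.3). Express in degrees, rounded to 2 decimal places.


Blood spatter impact angle calculation:
width / length = 6.6 / 25.3 = 0.26087
angle = arcsin(0.26087)
angle = 15.12 degrees

15.12


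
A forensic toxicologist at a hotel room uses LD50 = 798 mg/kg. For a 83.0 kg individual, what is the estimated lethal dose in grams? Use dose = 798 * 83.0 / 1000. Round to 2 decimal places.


Lethal dose calculation:
Lethal dose = LD50 * body_weight / 1000
= 798 * 83.0 / 1000
= 66234 / 1000
= 66.23 g

66.23


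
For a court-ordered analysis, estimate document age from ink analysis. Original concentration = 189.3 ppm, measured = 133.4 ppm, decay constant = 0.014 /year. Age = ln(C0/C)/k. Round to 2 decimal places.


Document age estimation:
C0/C = 189.3 / 133.4 = 1.41904
ln(C0/C) = 0.349981
t = 0.349981 / 0.014 = 25.00 years

25.00


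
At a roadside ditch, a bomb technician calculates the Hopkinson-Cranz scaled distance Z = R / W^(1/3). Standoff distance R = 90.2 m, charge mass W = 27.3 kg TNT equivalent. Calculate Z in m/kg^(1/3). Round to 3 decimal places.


Scaled distance calculation:
W^(1/3) = 27.3^(1/3) = 3.01107
Z = R / W^(1/3) = 90.2 / 3.01107
Z = 29.956 m/kg^(1/3)

29.956


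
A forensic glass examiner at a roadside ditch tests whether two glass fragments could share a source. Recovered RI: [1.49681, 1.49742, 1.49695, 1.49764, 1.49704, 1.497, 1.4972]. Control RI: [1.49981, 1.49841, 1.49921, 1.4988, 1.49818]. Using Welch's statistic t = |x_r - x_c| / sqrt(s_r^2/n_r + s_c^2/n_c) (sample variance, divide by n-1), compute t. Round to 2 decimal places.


Welch's t-criterion for glass RI comparison:
Recovered mean = sum / n_r = 10.48006 / 7 = 1.4971514
Control mean = sum / n_c = 7.49441 / 5 = 1.498882
Recovered sample variance s_r^2 = 8.4281e-08
Control sample variance s_c^2 = 4.2277e-07
Welch SE (unpooled) = sqrt(s_r^2/n_r + s_c^2/n_c) = sqrt(1.20401e-08 + 8.4554e-08) = sqrt(9.65941e-08) = 0.000310796
|mean_r - mean_c| = 0.00173057
t = 0.00173057 / 0.000310796 = 5.57

5.57


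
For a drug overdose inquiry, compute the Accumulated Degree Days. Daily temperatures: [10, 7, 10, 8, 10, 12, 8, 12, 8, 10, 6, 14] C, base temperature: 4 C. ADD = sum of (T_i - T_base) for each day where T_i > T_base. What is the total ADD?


Computing ADD day by day:
Day 1: max(0, 10 - 4) = 6
Day 2: max(0, 7 - 4) = 3
Day 3: max(0, 10 - 4) = 6
Day 4: max(0, 8 - 4) = 4
Day 5: max(0, 10 - 4) = 6
Day 6: max(0, 12 - 4) = 8
Day 7: max(0, 8 - 4) = 4
Day 8: max(0, 12 - 4) = 8
Day 9: max(0, 8 - 4) = 4
Day 10: max(0, 10 - 4) = 6
Day 11: max(0, 6 - 4) = 2
Day 12: max(0, 14 - 4) = 10
Total ADD = 67

67


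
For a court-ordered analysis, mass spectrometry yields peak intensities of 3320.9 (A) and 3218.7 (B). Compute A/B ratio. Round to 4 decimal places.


Spectral peak ratio:
Peak A = 3320.9 counts
Peak B = 3218.7 counts
Ratio = 3320.9 / 3218.7 = 1.0318

1.0318


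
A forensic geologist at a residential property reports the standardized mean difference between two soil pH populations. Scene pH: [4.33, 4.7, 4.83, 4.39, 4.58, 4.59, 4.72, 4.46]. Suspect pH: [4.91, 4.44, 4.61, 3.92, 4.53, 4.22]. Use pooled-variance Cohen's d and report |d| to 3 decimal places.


Pooled-variance Cohen's d for soil pH comparison:
Scene mean = 36.6 / 8 = 4.575
Suspect mean = 26.63 / 6 = 4.438333
Scene sample variance s_s^2 = 0.029914
Suspect sample variance s_c^2 = 0.115337
Pooled variance = ((n_s-1)*s_s^2 + (n_c-1)*s_c^2) / (n_s + n_c - 2) = 0.065507
Pooled SD = sqrt(0.065507) = 0.255943
Mean difference = 0.136667
|d| = |0.136667| / 0.255943 = 0.534

0.534


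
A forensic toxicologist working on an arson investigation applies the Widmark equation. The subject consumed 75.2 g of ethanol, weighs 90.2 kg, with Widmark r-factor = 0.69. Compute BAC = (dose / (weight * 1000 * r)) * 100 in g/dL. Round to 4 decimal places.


Applying the Widmark formula:
BAC = (dose_g / (body_wt * 1000 * r)) * 100
Denominator = 90.2 * 1000 * 0.69 = 62238
BAC = (75.2 / 62238) * 100
BAC = 0.1208 g/dL

0.1208


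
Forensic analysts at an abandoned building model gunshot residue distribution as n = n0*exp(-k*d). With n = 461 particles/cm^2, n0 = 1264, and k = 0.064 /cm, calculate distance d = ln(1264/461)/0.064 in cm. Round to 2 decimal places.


GSR distance calculation:
n0/n = 1264 / 461 = 2.741866
ln(n0/n) = 1.008639
d = 1.008639 / 0.064 = 15.76 cm

15.76


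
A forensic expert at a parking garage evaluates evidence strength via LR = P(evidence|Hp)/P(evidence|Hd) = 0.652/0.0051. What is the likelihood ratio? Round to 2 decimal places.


Likelihood ratio calculation:
LR = P(E|Hp) / P(E|Hd)
LR = 0.652 / 0.0051
LR = 127.84

127.84


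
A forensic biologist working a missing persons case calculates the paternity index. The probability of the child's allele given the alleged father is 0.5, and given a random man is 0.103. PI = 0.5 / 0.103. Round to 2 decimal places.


Paternity Index calculation:
PI = P(allele|father) / P(allele|random)
PI = 0.5 / 0.103
PI = 4.85

4.85


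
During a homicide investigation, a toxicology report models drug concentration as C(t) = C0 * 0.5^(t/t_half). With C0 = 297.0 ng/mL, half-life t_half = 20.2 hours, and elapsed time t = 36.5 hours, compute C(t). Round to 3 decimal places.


Drug concentration decay:
Number of half-lives = t / t_half = 36.5 / 20.2 = 1.806931
Decay factor = 0.5^1.806931 = 0.28579825
C(t) = 297.0 * 0.28579825 = 84.882 ng/mL

84.882


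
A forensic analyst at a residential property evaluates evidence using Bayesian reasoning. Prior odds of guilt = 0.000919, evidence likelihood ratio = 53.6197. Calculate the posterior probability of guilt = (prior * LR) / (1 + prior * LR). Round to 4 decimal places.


Bayesian evidence evaluation:
Posterior odds = prior_odds * LR = 0.000919 * 53.6197 = 0.0492765
Posterior probability = posterior_odds / (1 + posterior_odds)
= 0.0492765 / (1 + 0.0492765)
= 0.0492765 / 1.0492765
= 0.0470

0.0470


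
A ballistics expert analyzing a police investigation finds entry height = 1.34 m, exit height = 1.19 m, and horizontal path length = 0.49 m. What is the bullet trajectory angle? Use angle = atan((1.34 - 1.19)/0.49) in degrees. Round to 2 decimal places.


Bullet trajectory angle:
Height difference = 1.34 - 1.19 = 0.15 m
angle = atan(0.15 / 0.49)
angle = atan(0.306122)
angle = 17.02 degrees

17.02


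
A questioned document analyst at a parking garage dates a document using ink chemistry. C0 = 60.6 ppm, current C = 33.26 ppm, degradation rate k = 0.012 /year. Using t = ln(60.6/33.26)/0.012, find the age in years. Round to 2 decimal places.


Document age estimation:
C0/C = 60.6 / 33.26 = 1.822008
ln(C0/C) = 0.599939
t = 0.599939 / 0.012 = 49.99 years

49.99


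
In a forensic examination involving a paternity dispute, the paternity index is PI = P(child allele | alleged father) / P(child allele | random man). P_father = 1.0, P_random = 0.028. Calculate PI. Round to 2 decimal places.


Paternity Index calculation:
PI = P(allele|father) / P(allele|random)
PI = 1.0 / 0.028
PI = 35.71

35.71


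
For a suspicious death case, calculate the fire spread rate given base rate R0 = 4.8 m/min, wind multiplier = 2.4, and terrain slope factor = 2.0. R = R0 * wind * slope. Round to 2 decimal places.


Fire spread rate calculation:
R = R0 * wind_factor * slope_factor
= 4.8 * 2.4 * 2.0
= 11.52 * 2.0
= 23.04 m/min

23.04


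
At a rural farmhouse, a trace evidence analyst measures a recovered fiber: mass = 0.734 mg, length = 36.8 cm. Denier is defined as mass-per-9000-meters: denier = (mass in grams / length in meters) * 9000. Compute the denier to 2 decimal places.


Denier calculation:
Mass in grams = 0.734 mg / 1000 = 0.000734 g
Length in meters = 36.8 cm / 100 = 0.368 m
Linear density = mass / length = 0.000734 / 0.368 = 0.00199457 g/m
Denier = (g/m) * 9000 = 0.00199457 * 9000 = 17.95

17.95


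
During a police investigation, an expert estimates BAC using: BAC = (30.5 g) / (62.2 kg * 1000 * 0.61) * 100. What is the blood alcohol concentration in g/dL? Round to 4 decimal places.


Applying the Widmark formula:
BAC = (dose_g / (body_wt * 1000 * r)) * 100
Denominator = 62.2 * 1000 * 0.61 = 37942
BAC = (30.5 / 37942) * 100
BAC = 0.0804 g/dL

0.0804


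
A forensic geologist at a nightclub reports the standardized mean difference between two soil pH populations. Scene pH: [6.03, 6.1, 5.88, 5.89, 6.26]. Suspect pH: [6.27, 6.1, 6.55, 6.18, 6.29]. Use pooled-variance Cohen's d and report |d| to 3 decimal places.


Pooled-variance Cohen's d for soil pH comparison:
Scene mean = 30.16 / 5 = 6.032
Suspect mean = 31.39 / 5 = 6.278
Scene sample variance s_s^2 = 0.02497
Suspect sample variance s_c^2 = 0.02887
Pooled variance = ((n_s-1)*s_s^2 + (n_c-1)*s_c^2) / (n_s + n_c - 2) = 0.02692
Pooled SD = sqrt(0.02692) = 0.164073
Mean difference = -0.246
|d| = |-0.246| / 0.164073 = 1.499

1.499


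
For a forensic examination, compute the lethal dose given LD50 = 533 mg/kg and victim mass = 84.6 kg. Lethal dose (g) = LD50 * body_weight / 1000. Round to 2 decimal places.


Lethal dose calculation:
Lethal dose = LD50 * body_weight / 1000
= 533 * 84.6 / 1000
= 45091.8 / 1000
= 45.09 g

45.09


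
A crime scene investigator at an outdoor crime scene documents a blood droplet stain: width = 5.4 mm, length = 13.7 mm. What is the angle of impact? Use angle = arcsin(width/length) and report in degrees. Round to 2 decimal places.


Blood spatter impact angle calculation:
width / length = 5.4 / 13.7 = 0.394161
angle = arcsin(0.394161)
angle = 23.21 degrees

23.21


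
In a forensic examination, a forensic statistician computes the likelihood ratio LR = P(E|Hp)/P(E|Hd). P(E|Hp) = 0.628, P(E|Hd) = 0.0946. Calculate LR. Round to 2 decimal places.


Likelihood ratio calculation:
LR = P(E|Hp) / P(E|Hd)
LR = 0.628 / 0.0946
LR = 6.64

6.64


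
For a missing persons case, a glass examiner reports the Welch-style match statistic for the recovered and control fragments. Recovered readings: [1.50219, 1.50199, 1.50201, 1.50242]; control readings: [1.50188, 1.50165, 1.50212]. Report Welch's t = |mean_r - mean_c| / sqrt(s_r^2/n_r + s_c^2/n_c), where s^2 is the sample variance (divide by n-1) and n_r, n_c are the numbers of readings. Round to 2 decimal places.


Welch's t-criterion for glass RI comparison:
Recovered mean = sum / n_r = 6.00861 / 4 = 1.5021525
Control mean = sum / n_c = 4.50565 / 3 = 1.5018833
Recovered sample variance s_r^2 = 3.98917e-08
Control sample variance s_c^2 = 5.52333e-08
Welch SE (unpooled) = sqrt(s_r^2/n_r + s_c^2/n_c) = sqrt(9.97292e-09 + 1.84111e-08) = sqrt(2.8384e-08) = 0.000168476
|mean_r - mean_c| = 0.000269167
t = 0.000269167 / 0.000168476 = 1.60

1.60


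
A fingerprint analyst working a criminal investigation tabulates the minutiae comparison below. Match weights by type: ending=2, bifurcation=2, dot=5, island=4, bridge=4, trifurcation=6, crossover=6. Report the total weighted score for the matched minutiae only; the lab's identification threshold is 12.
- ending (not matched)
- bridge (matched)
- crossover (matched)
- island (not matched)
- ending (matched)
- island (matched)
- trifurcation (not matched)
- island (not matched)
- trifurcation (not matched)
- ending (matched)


Weighted minutiae match score:
  ending: not matched, +0
  bridge: matched, +4 (running total 4)
  crossover: matched, +6 (running total 10)
  island: not matched, +0
  ending: matched, +2 (running total 12)
  island: matched, +4 (running total 16)
  trifurcation: not matched, +0
  island: not matched, +0
  trifurcation: not matched, +0
  ending: matched, +2 (running total 18)
Total score = 18
Threshold = 12; verdict = identification

18


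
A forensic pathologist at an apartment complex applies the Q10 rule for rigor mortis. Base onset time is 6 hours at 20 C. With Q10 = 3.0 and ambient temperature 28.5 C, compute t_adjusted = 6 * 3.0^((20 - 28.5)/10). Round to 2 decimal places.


Rigor mortis time adjustment:
Exponent = (T_ref - T_actual) / 10 = (20 - 28.5) / 10 = -0.85
Q10 factor = 3.0^-0.85 = 0.39305
t_adjusted = 6 * 0.39305 = 2.36 hours

2.36


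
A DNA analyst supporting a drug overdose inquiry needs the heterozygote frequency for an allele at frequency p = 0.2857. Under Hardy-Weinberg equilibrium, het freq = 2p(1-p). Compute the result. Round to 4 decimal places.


Hardy-Weinberg heterozygote frequency:
q = 1 - p = 1 - 0.2857 = 0.7143
2pq = 2 * 0.2857 * 0.7143 = 0.4082

0.4082


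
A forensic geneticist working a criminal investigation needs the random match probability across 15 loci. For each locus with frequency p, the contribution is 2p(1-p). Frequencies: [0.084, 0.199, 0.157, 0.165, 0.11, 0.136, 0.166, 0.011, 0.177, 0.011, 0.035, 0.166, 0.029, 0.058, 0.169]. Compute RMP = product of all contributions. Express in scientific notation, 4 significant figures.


Computing RMP for 15 loci:
Locus 1: 2 * 0.084 * 0.916 = 0.153888
Locus 2: 2 * 0.199 * 0.801 = 0.318798
Locus 3: 2 * 0.157 * 0.843 = 0.264702
Locus 4: 2 * 0.165 * 0.835 = 0.27555
Locus 5: 2 * 0.11 * 0.89 = 0.1958
Locus 6: 2 * 0.136 * 0.864 = 0.235008
Locus 7: 2 * 0.166 * 0.834 = 0.276888
Locus 8: 2 * 0.011 * 0.989 = 0.021758
Locus 9: 2 * 0.177 * 0.823 = 0.291342
Locus 10: 2 * 0.011 * 0.989 = 0.021758
Locus 11: 2 * 0.035 * 0.965 = 0.06755
Locus 12: 2 * 0.166 * 0.834 = 0.276888
Locus 13: 2 * 0.029 * 0.971 = 0.056318
Locus 14: 2 * 0.058 * 0.942 = 0.109272
Locus 15: 2 * 0.169 * 0.831 = 0.280878
RMP = 2.033e-13

2.033e-13


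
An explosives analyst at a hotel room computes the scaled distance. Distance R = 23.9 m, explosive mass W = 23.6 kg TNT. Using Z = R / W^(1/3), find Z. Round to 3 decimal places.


Scaled distance calculation:
W^(1/3) = 23.6^(1/3) = 2.868384
Z = R / W^(1/3) = 23.9 / 2.868384
Z = 8.332 m/kg^(1/3)

8.332


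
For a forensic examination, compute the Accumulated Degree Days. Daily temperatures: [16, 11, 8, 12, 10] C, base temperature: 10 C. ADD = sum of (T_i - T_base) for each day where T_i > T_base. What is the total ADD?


Computing ADD day by day:
Day 1: max(0, 16 - 10) = 6
Day 2: max(0, 11 - 10) = 1
Day 3: max(0, 8 - 10) = 0
Day 4: max(0, 12 - 10) = 2
Day 5: max(0, 10 - 10) = 0
Total ADD = 9

9


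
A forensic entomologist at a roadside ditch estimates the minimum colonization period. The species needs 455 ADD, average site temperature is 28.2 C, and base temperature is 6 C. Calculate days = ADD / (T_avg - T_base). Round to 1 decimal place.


Insect development time:
Effective temperature = avg_temp - T_base = 28.2 - 6 = 22.2 C
Days = ADD / effective_temp = 455 / 22.2 = 20.5 days

20.5


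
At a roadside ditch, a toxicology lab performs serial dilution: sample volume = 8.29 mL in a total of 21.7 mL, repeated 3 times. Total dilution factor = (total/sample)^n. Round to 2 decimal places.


Dilution factor calculation:
Single dilution = V_total / V_sample = 21.7 / 8.29 ≈ 2.617612
Number of dilutions = 3
Total DF = (21.7 / 8.29)^3 (full precision, rounded at the end) = 17.94

17.94


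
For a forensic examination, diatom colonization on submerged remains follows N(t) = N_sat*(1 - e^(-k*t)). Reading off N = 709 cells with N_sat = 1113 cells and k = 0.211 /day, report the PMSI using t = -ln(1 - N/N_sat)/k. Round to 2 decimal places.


PMSI from diatom colonization curve:
N / N_sat = 709 / 1113 = 0.637017
1 - N/N_sat = 0.362983
ln(1 - N/N_sat) = -1.013399
t = -ln(1 - N/N_sat) / k = -(-1.013399) / 0.211 = 4.80 days

4.80


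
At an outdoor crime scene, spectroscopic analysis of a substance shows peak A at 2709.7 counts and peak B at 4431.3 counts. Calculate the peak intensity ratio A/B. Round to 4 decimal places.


Spectral peak ratio:
Peak A = 2709.7 counts
Peak B = 4431.3 counts
Ratio = 2709.7 / 4431.3 = 0.6115

0.6115


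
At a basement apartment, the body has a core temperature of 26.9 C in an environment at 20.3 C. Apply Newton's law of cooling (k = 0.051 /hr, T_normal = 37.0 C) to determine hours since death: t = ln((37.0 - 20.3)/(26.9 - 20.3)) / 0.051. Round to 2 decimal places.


Using Newton's law of cooling:
t = ln((T_normal - T_ambient) / (T_body - T_ambient)) / k
T_normal - T_ambient = 16.7
T_body - T_ambient = 6.6
Ratio = 2.530303
ln(ratio) = 0.928339
t = 0.928339 / 0.051 = 18.20 hours

18.20


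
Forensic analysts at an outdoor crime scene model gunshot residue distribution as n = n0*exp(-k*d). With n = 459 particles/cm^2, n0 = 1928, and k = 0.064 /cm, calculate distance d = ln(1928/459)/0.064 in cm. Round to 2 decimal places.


GSR distance calculation:
n0/n = 1928 / 459 = 4.200436
ln(n0/n) = 1.435188
d = 1.435188 / 0.064 = 22.42 cm

22.42


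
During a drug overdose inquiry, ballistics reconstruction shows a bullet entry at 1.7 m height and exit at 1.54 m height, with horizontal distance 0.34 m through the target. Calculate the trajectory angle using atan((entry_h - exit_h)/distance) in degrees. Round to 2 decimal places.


Bullet trajectory angle:
Height difference = 1.7 - 1.54 = 0.16 m
angle = atan(0.16 / 0.34)
angle = atan(0.470588)
angle = 25.20 degrees

25.20


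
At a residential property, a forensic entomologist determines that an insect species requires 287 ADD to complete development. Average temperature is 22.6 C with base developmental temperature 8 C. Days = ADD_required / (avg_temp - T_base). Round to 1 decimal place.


Insect development time:
Effective temperature = avg_temp - T_base = 22.6 - 8 = 14.6 C
Days = ADD / effective_temp = 287 / 14.6 = 19.7 days

19.7


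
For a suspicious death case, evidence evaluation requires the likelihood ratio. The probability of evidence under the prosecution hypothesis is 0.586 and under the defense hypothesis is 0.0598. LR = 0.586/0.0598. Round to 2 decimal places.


Likelihood ratio calculation:
LR = P(E|Hp) / P(E|Hd)
LR = 0.586 / 0.0598
LR = 9.80

9.80


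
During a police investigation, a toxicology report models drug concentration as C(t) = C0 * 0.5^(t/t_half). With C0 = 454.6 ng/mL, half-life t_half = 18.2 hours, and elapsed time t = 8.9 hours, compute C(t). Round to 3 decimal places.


Drug concentration decay:
Number of half-lives = t / t_half = 8.9 / 18.2 = 0.489011
Decay factor = 0.5^0.489011 = 0.71251337
C(t) = 454.6 * 0.71251337 = 323.909 ng/mL

323.909


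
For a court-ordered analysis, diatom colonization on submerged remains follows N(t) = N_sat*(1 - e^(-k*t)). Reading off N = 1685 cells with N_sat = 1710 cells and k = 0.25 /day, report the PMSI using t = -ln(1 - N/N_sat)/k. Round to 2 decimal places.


PMSI from diatom colonization curve:
N / N_sat = 1685 / 1710 = 0.98538
1 - N/N_sat = 0.01462
ln(1 - N/N_sat) = -4.225365
t = -ln(1 - N/N_sat) / k = -(-4.225365) / 0.25 = 16.90 days

16.90


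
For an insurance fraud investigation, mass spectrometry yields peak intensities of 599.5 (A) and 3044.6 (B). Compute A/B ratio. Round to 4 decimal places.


Spectral peak ratio:
Peak A = 599.5 counts
Peak B = 3044.6 counts
Ratio = 599.5 / 3044.6 = 0.1969

0.1969
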